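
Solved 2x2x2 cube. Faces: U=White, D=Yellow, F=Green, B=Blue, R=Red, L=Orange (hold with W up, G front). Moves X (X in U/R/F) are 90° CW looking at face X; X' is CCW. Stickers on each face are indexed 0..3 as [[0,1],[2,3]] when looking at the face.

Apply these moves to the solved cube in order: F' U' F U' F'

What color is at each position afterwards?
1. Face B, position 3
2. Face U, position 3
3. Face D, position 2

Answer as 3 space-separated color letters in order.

Answer: B R Y

Derivation:
After move 1 (F'): F=GGGG U=WWRR R=YRYR D=OOYY L=OWOW
After move 2 (U'): U=WRWR F=OWGG R=GGYR B=YRBB L=BBOW
After move 3 (F): F=GOGW U=WRWB R=WGRR D=YGYY L=BOOO
After move 4 (U'): U=RBWW F=BOGW R=GORR B=WGBB L=YROO
After move 5 (F'): F=OWBG U=RBGR R=GOYR D=ROYY L=YWOW
Query 1: B[3] = B
Query 2: U[3] = R
Query 3: D[2] = Y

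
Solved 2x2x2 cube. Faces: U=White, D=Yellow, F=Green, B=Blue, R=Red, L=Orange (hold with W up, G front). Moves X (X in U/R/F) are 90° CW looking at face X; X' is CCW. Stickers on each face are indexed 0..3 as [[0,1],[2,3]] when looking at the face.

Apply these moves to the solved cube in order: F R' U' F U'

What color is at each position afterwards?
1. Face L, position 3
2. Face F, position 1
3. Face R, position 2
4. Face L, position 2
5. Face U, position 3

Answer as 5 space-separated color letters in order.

After move 1 (F): F=GGGG U=WWOO R=WRWR D=RRYY L=OYOY
After move 2 (R'): R=RRWW U=WBOB F=GWGO D=RGYG B=YBRB
After move 3 (U'): U=BBWO F=OYGO R=GWWW B=RRRB L=YBOY
After move 4 (F): F=GOOY U=BBYB R=WWOW D=WGYG L=YROG
After move 5 (U'): U=BBBY F=YROY R=GOOW B=WWRB L=RROG
Query 1: L[3] = G
Query 2: F[1] = R
Query 3: R[2] = O
Query 4: L[2] = O
Query 5: U[3] = Y

Answer: G R O O Y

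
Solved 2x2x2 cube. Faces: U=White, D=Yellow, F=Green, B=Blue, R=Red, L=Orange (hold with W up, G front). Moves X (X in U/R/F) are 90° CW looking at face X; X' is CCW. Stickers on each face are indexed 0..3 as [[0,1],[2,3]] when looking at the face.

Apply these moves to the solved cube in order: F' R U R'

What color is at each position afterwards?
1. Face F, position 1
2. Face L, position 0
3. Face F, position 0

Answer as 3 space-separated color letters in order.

Answer: W G Y

Derivation:
After move 1 (F'): F=GGGG U=WWRR R=YRYR D=OOYY L=OWOW
After move 2 (R): R=YYRR U=WGRG F=GOGY D=OBYB B=RBWB
After move 3 (U): U=RWGG F=YYGY R=RBRR B=OWWB L=GOOW
After move 4 (R'): R=BRRR U=RWGO F=YWGG D=OYYY B=BWBB
Query 1: F[1] = W
Query 2: L[0] = G
Query 3: F[0] = Y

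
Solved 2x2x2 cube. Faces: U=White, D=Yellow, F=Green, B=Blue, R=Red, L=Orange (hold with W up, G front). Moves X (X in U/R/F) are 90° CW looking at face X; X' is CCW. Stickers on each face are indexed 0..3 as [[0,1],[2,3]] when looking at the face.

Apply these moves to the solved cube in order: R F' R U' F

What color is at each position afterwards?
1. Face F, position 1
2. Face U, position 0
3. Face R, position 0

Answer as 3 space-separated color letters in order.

After move 1 (R): R=RRRR U=WGWG F=GYGY D=YBYB B=WBWB
After move 2 (F'): F=YYGG U=WGRR R=BRYR D=OOYB L=OGOW
After move 3 (R): R=YBRR U=WYRG F=YOGB D=OWYW B=RBGB
After move 4 (U'): U=YGWR F=OGGB R=YORR B=YBGB L=RBOW
After move 5 (F): F=GOBG U=YGWB R=WORR D=RYYW L=ROOW
Query 1: F[1] = O
Query 2: U[0] = Y
Query 3: R[0] = W

Answer: O Y W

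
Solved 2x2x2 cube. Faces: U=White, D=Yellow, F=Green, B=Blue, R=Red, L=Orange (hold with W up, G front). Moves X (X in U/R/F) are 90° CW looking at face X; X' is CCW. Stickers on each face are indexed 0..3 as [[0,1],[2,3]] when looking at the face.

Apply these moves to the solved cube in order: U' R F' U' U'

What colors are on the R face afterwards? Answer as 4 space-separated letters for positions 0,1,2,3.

After move 1 (U'): U=WWWW F=OOGG R=GGRR B=RRBB L=BBOO
After move 2 (R): R=RGRG U=WOWG F=OYGY D=YBYR B=WRWB
After move 3 (F'): F=YYOG U=WORR R=BGYG D=BOYR L=BGOW
After move 4 (U'): U=ORWR F=BGOG R=YYYG B=BGWB L=WROW
After move 5 (U'): U=RROW F=WROG R=BGYG B=YYWB L=BGOW
Query: R face = BGYG

Answer: B G Y G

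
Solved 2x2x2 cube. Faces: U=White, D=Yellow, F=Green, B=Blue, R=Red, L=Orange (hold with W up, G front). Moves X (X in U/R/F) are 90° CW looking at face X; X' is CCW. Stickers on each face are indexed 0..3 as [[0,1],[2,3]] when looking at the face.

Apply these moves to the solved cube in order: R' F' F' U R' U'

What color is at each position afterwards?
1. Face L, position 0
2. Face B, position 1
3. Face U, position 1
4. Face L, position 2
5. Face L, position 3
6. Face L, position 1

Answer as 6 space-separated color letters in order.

Answer: G R O O R R

Derivation:
After move 1 (R'): R=RRRR U=WBWB F=GWGW D=YGYG B=YBYB
After move 2 (F'): F=WWGG U=WBRR R=GRYR D=OOYG L=OBOW
After move 3 (F'): F=WGWG U=WBGY R=OROR D=BWYG L=OROR
After move 4 (U): U=GWYB F=ORWG R=YBOR B=ORYB L=WGOR
After move 5 (R'): R=BRYO U=GYYO F=OWWB D=BRYG B=GRWB
After move 6 (U'): U=YOGY F=WGWB R=OWYO B=BRWB L=GROR
Query 1: L[0] = G
Query 2: B[1] = R
Query 3: U[1] = O
Query 4: L[2] = O
Query 5: L[3] = R
Query 6: L[1] = R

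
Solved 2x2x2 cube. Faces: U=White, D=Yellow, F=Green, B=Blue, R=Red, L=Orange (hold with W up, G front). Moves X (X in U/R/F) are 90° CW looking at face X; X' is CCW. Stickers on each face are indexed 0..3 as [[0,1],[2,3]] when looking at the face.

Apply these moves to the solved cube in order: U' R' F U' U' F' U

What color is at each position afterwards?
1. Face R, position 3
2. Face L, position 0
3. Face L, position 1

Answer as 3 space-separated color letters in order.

Answer: R R W

Derivation:
After move 1 (U'): U=WWWW F=OOGG R=GGRR B=RRBB L=BBOO
After move 2 (R'): R=GRGR U=WBWR F=OWGW D=YOYG B=YRYB
After move 3 (F): F=GOWW U=WBOB R=WRRR D=GGYG L=BYOO
After move 4 (U'): U=BBWO F=BYWW R=GORR B=WRYB L=YROO
After move 5 (U'): U=BOBW F=YRWW R=BYRR B=GOYB L=WROO
After move 6 (F'): F=RWYW U=BOBR R=GYGR D=ROYG L=WWOB
After move 7 (U): U=BBRO F=GYYW R=GOGR B=WWYB L=RWOB
Query 1: R[3] = R
Query 2: L[0] = R
Query 3: L[1] = W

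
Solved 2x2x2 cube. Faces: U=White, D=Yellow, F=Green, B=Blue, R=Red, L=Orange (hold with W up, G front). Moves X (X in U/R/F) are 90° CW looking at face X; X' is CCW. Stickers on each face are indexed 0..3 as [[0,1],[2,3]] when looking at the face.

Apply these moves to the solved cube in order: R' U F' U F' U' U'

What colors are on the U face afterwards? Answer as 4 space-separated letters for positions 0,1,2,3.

Answer: Y O W Y

Derivation:
After move 1 (R'): R=RRRR U=WBWB F=GWGW D=YGYG B=YBYB
After move 2 (U): U=WWBB F=RRGW R=YBRR B=OOYB L=GWOO
After move 3 (F'): F=RWRG U=WWYR R=GBYR D=WOYG L=GBOB
After move 4 (U): U=YWRW F=GBRG R=OOYR B=GBYB L=RWOB
After move 5 (F'): F=BGGR U=YWOY R=OOWR D=WBYG L=RWOR
After move 6 (U'): U=WYYO F=RWGR R=BGWR B=OOYB L=GBOR
After move 7 (U'): U=YOWY F=GBGR R=RWWR B=BGYB L=OOOR
Query: U face = YOWY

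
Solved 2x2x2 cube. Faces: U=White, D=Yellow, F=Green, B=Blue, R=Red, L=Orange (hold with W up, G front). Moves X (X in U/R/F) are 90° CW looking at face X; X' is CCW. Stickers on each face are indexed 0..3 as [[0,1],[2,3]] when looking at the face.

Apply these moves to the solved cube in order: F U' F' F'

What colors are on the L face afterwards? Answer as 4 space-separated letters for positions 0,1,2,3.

Answer: B W O G

Derivation:
After move 1 (F): F=GGGG U=WWOO R=WRWR D=RRYY L=OYOY
After move 2 (U'): U=WOWO F=OYGG R=GGWR B=WRBB L=BBOY
After move 3 (F'): F=YGOG U=WOGW R=RGRR D=BYYY L=BOOW
After move 4 (F'): F=GGYO U=WORR R=YGBR D=OWYY L=BWOG
Query: L face = BWOG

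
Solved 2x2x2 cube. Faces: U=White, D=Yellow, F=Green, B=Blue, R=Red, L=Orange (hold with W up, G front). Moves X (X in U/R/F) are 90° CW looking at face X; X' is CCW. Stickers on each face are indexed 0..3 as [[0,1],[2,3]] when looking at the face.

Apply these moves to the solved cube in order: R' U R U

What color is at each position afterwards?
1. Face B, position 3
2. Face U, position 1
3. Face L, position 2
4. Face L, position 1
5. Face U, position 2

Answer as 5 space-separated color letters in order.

After move 1 (R'): R=RRRR U=WBWB F=GWGW D=YGYG B=YBYB
After move 2 (U): U=WWBB F=RRGW R=YBRR B=OOYB L=GWOO
After move 3 (R): R=RYRB U=WRBW F=RGGG D=YYYO B=BOWB
After move 4 (U): U=BWWR F=RYGG R=BORB B=GWWB L=RGOO
Query 1: B[3] = B
Query 2: U[1] = W
Query 3: L[2] = O
Query 4: L[1] = G
Query 5: U[2] = W

Answer: B W O G W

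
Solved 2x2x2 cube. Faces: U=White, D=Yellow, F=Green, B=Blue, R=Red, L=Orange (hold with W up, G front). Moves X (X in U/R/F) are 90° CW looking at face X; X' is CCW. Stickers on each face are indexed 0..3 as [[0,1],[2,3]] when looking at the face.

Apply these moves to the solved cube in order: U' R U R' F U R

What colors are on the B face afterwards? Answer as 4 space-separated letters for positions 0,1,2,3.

Answer: W Y W B

Derivation:
After move 1 (U'): U=WWWW F=OOGG R=GGRR B=RRBB L=BBOO
After move 2 (R): R=RGRG U=WOWG F=OYGY D=YBYR B=WRWB
After move 3 (U): U=WWGO F=RGGY R=WRRG B=BBWB L=OYOO
After move 4 (R'): R=RGWR U=WWGB F=RWGO D=YGYY B=RBBB
After move 5 (F): F=GROW U=WWOY R=GGBR D=WRYY L=OYOG
After move 6 (U): U=OWYW F=GGOW R=RBBR B=OYBB L=GROG
After move 7 (R): R=BRRB U=OGYW F=GROY D=WBYO B=WYWB
Query: B face = WYWB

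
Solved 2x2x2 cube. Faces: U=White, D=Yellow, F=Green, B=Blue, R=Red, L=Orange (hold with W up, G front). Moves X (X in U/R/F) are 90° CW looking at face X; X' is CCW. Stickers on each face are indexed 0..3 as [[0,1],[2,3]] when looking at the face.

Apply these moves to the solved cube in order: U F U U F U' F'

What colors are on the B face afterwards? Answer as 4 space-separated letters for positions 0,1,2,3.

Answer: W Y B B

Derivation:
After move 1 (U): U=WWWW F=RRGG R=BBRR B=OOBB L=GGOO
After move 2 (F): F=GRGR U=WWOG R=WBWR D=RBYY L=GYOY
After move 3 (U): U=OWGW F=WBGR R=OOWR B=GYBB L=GROY
After move 4 (U): U=GOWW F=OOGR R=GYWR B=GRBB L=WBOY
After move 5 (F): F=GORO U=GOYB R=WYWR D=WGYY L=WROB
After move 6 (U'): U=OBGY F=WRRO R=GOWR B=WYBB L=GROB
After move 7 (F'): F=ROWR U=OBGW R=GOWR D=RBYY L=GYOG
Query: B face = WYBB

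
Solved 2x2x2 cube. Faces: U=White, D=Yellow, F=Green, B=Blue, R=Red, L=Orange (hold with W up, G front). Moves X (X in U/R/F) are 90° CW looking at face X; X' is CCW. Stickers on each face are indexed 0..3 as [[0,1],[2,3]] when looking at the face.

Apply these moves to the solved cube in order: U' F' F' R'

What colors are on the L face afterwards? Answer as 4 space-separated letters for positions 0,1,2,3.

After move 1 (U'): U=WWWW F=OOGG R=GGRR B=RRBB L=BBOO
After move 2 (F'): F=OGOG U=WWGR R=YGYR D=BOYY L=BWOW
After move 3 (F'): F=GGOO U=WWYY R=OGBR D=WWYY L=BROG
After move 4 (R'): R=GROB U=WBYR F=GWOY D=WGYO B=YRWB
Query: L face = BROG

Answer: B R O G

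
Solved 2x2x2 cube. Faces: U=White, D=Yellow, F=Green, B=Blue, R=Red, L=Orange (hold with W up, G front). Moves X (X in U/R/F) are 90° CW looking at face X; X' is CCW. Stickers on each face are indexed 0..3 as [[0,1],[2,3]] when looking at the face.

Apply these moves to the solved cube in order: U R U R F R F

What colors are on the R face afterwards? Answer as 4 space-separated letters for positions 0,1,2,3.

Answer: O G B W

Derivation:
After move 1 (U): U=WWWW F=RRGG R=BBRR B=OOBB L=GGOO
After move 2 (R): R=RBRB U=WRWG F=RYGY D=YBYO B=WOWB
After move 3 (U): U=WWGR F=RBGY R=WORB B=GGWB L=RYOO
After move 4 (R): R=RWBO U=WBGY F=RBGO D=YWYG B=RGWB
After move 5 (F): F=GROB U=WBOY R=GWYO D=BRYG L=RYOW
After move 6 (R): R=YGOW U=WROB F=GROG D=BWYR B=YGBB
After move 7 (F): F=OGGR U=WRWY R=OGBW D=OYYR L=RBOW
Query: R face = OGBW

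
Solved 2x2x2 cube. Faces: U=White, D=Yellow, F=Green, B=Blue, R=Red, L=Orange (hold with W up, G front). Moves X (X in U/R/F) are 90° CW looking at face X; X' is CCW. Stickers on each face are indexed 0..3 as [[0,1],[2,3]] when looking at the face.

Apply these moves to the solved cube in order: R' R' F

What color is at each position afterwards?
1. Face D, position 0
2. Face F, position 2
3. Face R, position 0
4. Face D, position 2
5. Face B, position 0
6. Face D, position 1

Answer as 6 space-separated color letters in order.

Answer: R B W Y G R

Derivation:
After move 1 (R'): R=RRRR U=WBWB F=GWGW D=YGYG B=YBYB
After move 2 (R'): R=RRRR U=WYWY F=GBGB D=YWYW B=GBGB
After move 3 (F): F=GGBB U=WYOO R=WRYR D=RRYW L=OYOW
Query 1: D[0] = R
Query 2: F[2] = B
Query 3: R[0] = W
Query 4: D[2] = Y
Query 5: B[0] = G
Query 6: D[1] = R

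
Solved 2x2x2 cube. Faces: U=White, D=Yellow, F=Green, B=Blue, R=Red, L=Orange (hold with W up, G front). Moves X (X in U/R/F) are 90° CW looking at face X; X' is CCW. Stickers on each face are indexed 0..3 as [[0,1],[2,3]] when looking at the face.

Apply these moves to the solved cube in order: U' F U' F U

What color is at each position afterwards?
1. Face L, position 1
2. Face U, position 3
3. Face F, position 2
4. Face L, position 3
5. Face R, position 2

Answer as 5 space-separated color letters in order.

Answer: B B O G O

Derivation:
After move 1 (U'): U=WWWW F=OOGG R=GGRR B=RRBB L=BBOO
After move 2 (F): F=GOGO U=WWOB R=WGWR D=RGYY L=BYOY
After move 3 (U'): U=WBWO F=BYGO R=GOWR B=WGBB L=RROY
After move 4 (F): F=GBOY U=WBYR R=WOOR D=WGYY L=RROG
After move 5 (U): U=YWRB F=WOOY R=WGOR B=RRBB L=GBOG
Query 1: L[1] = B
Query 2: U[3] = B
Query 3: F[2] = O
Query 4: L[3] = G
Query 5: R[2] = O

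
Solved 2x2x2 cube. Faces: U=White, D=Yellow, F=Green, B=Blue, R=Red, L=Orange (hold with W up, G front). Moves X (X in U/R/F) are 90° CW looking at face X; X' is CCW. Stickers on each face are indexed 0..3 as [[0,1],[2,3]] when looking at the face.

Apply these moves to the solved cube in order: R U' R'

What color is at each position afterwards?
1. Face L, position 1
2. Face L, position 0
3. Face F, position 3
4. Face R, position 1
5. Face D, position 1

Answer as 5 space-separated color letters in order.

After move 1 (R): R=RRRR U=WGWG F=GYGY D=YBYB B=WBWB
After move 2 (U'): U=GGWW F=OOGY R=GYRR B=RRWB L=WBOO
After move 3 (R'): R=YRGR U=GWWR F=OGGW D=YOYY B=BRBB
Query 1: L[1] = B
Query 2: L[0] = W
Query 3: F[3] = W
Query 4: R[1] = R
Query 5: D[1] = O

Answer: B W W R O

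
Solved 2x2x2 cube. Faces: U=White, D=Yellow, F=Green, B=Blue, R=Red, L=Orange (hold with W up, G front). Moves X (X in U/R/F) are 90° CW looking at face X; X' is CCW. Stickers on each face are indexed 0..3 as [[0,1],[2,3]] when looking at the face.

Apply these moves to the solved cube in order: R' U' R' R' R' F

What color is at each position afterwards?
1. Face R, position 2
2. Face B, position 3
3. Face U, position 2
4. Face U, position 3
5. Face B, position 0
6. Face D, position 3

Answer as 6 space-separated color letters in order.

Answer: W B O B W R

Derivation:
After move 1 (R'): R=RRRR U=WBWB F=GWGW D=YGYG B=YBYB
After move 2 (U'): U=BBWW F=OOGW R=GWRR B=RRYB L=YBOO
After move 3 (R'): R=WRGR U=BYWR F=OBGW D=YOYW B=GRGB
After move 4 (R'): R=RRWG U=BGWG F=OYGR D=YBYW B=WROB
After move 5 (R'): R=RGRW U=BOWW F=OGGG D=YYYR B=WRBB
After move 6 (F): F=GOGG U=BOOB R=WGWW D=RRYR L=YYOY
Query 1: R[2] = W
Query 2: B[3] = B
Query 3: U[2] = O
Query 4: U[3] = B
Query 5: B[0] = W
Query 6: D[3] = R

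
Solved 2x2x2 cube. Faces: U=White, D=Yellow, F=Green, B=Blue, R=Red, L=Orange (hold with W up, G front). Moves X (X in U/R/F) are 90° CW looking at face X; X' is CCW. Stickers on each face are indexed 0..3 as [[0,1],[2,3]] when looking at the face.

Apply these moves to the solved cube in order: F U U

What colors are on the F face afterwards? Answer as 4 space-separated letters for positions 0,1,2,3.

After move 1 (F): F=GGGG U=WWOO R=WRWR D=RRYY L=OYOY
After move 2 (U): U=OWOW F=WRGG R=BBWR B=OYBB L=GGOY
After move 3 (U): U=OOWW F=BBGG R=OYWR B=GGBB L=WROY
Query: F face = BBGG

Answer: B B G G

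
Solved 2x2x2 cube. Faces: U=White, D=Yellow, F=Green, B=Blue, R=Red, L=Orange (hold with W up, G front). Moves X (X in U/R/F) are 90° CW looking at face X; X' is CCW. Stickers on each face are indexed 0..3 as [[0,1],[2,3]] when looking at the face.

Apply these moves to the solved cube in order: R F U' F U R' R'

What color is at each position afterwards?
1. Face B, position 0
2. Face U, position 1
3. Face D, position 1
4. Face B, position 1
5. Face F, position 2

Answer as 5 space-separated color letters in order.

After move 1 (R): R=RRRR U=WGWG F=GYGY D=YBYB B=WBWB
After move 2 (F): F=GGYY U=WGOO R=WRGR D=RRYB L=OYOB
After move 3 (U'): U=GOWO F=OYYY R=GGGR B=WRWB L=WBOB
After move 4 (F): F=YOYY U=GOBB R=WGOR D=GGYB L=WROR
After move 5 (U): U=BGBO F=WGYY R=WROR B=WRWB L=YOOR
After move 6 (R'): R=RRWO U=BWBW F=WGYO D=GGYY B=BRGB
After move 7 (R'): R=RORW U=BGBB F=WWYW D=GGYO B=YRGB
Query 1: B[0] = Y
Query 2: U[1] = G
Query 3: D[1] = G
Query 4: B[1] = R
Query 5: F[2] = Y

Answer: Y G G R Y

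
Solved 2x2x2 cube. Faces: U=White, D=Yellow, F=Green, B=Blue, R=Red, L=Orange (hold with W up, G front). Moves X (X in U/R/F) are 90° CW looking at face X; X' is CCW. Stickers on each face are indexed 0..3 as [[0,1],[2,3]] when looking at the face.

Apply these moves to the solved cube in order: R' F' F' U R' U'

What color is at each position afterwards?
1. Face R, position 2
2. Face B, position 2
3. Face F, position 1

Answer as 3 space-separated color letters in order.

Answer: Y W G

Derivation:
After move 1 (R'): R=RRRR U=WBWB F=GWGW D=YGYG B=YBYB
After move 2 (F'): F=WWGG U=WBRR R=GRYR D=OOYG L=OBOW
After move 3 (F'): F=WGWG U=WBGY R=OROR D=BWYG L=OROR
After move 4 (U): U=GWYB F=ORWG R=YBOR B=ORYB L=WGOR
After move 5 (R'): R=BRYO U=GYYO F=OWWB D=BRYG B=GRWB
After move 6 (U'): U=YOGY F=WGWB R=OWYO B=BRWB L=GROR
Query 1: R[2] = Y
Query 2: B[2] = W
Query 3: F[1] = G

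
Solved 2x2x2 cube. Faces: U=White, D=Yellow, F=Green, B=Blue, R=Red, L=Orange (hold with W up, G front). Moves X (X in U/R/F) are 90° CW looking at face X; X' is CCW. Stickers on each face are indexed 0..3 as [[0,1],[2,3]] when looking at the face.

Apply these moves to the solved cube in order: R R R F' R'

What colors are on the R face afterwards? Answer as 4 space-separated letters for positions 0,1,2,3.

Answer: R R G Y

Derivation:
After move 1 (R): R=RRRR U=WGWG F=GYGY D=YBYB B=WBWB
After move 2 (R): R=RRRR U=WYWY F=GBGB D=YWYW B=GBGB
After move 3 (R): R=RRRR U=WBWB F=GWGW D=YGYG B=YBYB
After move 4 (F'): F=WWGG U=WBRR R=GRYR D=OOYG L=OBOW
After move 5 (R'): R=RRGY U=WYRY F=WBGR D=OWYG B=GBOB
Query: R face = RRGY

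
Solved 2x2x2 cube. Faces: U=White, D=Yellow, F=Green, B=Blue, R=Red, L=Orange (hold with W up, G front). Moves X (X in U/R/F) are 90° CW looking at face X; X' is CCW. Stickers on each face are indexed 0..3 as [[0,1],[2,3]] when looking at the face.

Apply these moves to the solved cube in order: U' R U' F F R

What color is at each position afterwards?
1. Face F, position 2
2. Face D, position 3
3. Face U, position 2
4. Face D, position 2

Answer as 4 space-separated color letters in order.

Answer: B R B Y

Derivation:
After move 1 (U'): U=WWWW F=OOGG R=GGRR B=RRBB L=BBOO
After move 2 (R): R=RGRG U=WOWG F=OYGY D=YBYR B=WRWB
After move 3 (U'): U=OGWW F=BBGY R=OYRG B=RGWB L=WROO
After move 4 (F): F=GBYB U=OGOR R=WYWG D=ROYR L=WYOB
After move 5 (F): F=YGBB U=OGBY R=OYRG D=WWYR L=WROO
After move 6 (R): R=ROGY U=OGBB F=YWBR D=WWYR B=YGGB
Query 1: F[2] = B
Query 2: D[3] = R
Query 3: U[2] = B
Query 4: D[2] = Y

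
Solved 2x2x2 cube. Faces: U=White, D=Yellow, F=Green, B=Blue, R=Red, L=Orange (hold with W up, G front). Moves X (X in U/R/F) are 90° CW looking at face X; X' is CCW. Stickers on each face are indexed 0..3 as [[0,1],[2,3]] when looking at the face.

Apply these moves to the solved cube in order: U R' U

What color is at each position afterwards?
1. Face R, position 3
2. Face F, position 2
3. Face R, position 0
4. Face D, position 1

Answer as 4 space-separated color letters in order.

After move 1 (U): U=WWWW F=RRGG R=BBRR B=OOBB L=GGOO
After move 2 (R'): R=BRBR U=WBWO F=RWGW D=YRYG B=YOYB
After move 3 (U): U=WWOB F=BRGW R=YOBR B=GGYB L=RWOO
Query 1: R[3] = R
Query 2: F[2] = G
Query 3: R[0] = Y
Query 4: D[1] = R

Answer: R G Y R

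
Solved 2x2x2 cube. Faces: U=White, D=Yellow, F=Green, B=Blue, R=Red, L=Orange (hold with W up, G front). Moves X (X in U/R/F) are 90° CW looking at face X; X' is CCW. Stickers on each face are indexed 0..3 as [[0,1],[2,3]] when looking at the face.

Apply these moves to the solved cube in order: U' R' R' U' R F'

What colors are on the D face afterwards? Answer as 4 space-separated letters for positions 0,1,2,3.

Answer: R O Y R

Derivation:
After move 1 (U'): U=WWWW F=OOGG R=GGRR B=RRBB L=BBOO
After move 2 (R'): R=GRGR U=WBWR F=OWGW D=YOYG B=YRYB
After move 3 (R'): R=RRGG U=WYWY F=OBGR D=YWYW B=GROB
After move 4 (U'): U=YYWW F=BBGR R=OBGG B=RROB L=GROO
After move 5 (R): R=GOGB U=YBWR F=BWGW D=YOYR B=WRYB
After move 6 (F'): F=WWBG U=YBGG R=OOYB D=ROYR L=GROW
Query: D face = ROYR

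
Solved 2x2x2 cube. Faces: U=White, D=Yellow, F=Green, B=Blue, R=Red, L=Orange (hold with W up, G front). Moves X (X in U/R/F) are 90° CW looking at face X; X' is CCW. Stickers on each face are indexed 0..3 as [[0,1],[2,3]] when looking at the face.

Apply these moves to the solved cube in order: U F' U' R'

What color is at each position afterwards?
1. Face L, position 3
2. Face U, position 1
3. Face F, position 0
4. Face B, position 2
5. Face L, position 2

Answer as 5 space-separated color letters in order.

Answer: W B G O O

Derivation:
After move 1 (U): U=WWWW F=RRGG R=BBRR B=OOBB L=GGOO
After move 2 (F'): F=RGRG U=WWBR R=YBYR D=GOYY L=GWOW
After move 3 (U'): U=WRWB F=GWRG R=RGYR B=YBBB L=OOOW
After move 4 (R'): R=GRRY U=WBWY F=GRRB D=GWYG B=YBOB
Query 1: L[3] = W
Query 2: U[1] = B
Query 3: F[0] = G
Query 4: B[2] = O
Query 5: L[2] = O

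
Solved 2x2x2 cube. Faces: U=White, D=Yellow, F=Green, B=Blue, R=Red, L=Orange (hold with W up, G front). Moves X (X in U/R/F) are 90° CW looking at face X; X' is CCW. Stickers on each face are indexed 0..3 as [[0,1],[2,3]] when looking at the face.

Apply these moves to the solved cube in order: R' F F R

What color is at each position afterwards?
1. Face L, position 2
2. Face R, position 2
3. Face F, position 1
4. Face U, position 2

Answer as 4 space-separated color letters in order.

After move 1 (R'): R=RRRR U=WBWB F=GWGW D=YGYG B=YBYB
After move 2 (F): F=GGWW U=WBOO R=WRBR D=RRYG L=OYOG
After move 3 (F): F=WGWG U=WBGY R=OROR D=BWYG L=OROR
After move 4 (R): R=OORR U=WGGG F=WWWG D=BYYY B=YBBB
Query 1: L[2] = O
Query 2: R[2] = R
Query 3: F[1] = W
Query 4: U[2] = G

Answer: O R W G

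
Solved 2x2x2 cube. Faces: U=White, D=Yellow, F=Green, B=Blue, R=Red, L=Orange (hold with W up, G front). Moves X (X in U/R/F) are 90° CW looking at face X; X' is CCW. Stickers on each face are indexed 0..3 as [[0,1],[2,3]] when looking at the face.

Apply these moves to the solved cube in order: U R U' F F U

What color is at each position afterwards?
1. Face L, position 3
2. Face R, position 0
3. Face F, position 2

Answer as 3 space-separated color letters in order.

After move 1 (U): U=WWWW F=RRGG R=BBRR B=OOBB L=GGOO
After move 2 (R): R=RBRB U=WRWG F=RYGY D=YBYO B=WOWB
After move 3 (U'): U=RGWW F=GGGY R=RYRB B=RBWB L=WOOO
After move 4 (F): F=GGYG U=RGOO R=WYWB D=RRYO L=WYOB
After move 5 (F): F=YGGG U=RGBY R=OYOB D=WWYO L=WROR
After move 6 (U): U=BRYG F=OYGG R=RBOB B=WRWB L=YGOR
Query 1: L[3] = R
Query 2: R[0] = R
Query 3: F[2] = G

Answer: R R G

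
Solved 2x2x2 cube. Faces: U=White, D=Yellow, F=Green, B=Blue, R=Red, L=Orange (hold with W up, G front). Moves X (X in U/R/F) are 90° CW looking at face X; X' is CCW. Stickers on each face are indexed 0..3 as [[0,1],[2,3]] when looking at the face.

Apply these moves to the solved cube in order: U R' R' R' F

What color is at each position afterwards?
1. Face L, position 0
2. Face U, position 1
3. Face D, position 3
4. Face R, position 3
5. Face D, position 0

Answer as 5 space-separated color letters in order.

Answer: G R O B R

Derivation:
After move 1 (U): U=WWWW F=RRGG R=BBRR B=OOBB L=GGOO
After move 2 (R'): R=BRBR U=WBWO F=RWGW D=YRYG B=YOYB
After move 3 (R'): R=RRBB U=WYWY F=RBGO D=YWYW B=GORB
After move 4 (R'): R=RBRB U=WRWG F=RYGY D=YBYO B=WOWB
After move 5 (F): F=GRYY U=WROG R=WBGB D=RRYO L=GYOB
Query 1: L[0] = G
Query 2: U[1] = R
Query 3: D[3] = O
Query 4: R[3] = B
Query 5: D[0] = R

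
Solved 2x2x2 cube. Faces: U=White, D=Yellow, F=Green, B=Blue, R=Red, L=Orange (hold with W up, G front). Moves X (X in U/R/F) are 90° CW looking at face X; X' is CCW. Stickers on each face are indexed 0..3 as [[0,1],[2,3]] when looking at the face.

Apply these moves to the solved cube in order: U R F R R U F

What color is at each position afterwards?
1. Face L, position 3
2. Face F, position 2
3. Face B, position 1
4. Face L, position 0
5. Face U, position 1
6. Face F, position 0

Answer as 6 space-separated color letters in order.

After move 1 (U): U=WWWW F=RRGG R=BBRR B=OOBB L=GGOO
After move 2 (R): R=RBRB U=WRWG F=RYGY D=YBYO B=WOWB
After move 3 (F): F=GRYY U=WROG R=WBGB D=RRYO L=GYOB
After move 4 (R): R=GWBB U=WROY F=GRYO D=RWYW B=GORB
After move 5 (R): R=BGBW U=WROO F=GWYW D=RRYG B=YORB
After move 6 (U): U=OWOR F=BGYW R=YOBW B=GYRB L=GWOB
After move 7 (F): F=YBWG U=OWBW R=OORW D=BYYG L=GROR
Query 1: L[3] = R
Query 2: F[2] = W
Query 3: B[1] = Y
Query 4: L[0] = G
Query 5: U[1] = W
Query 6: F[0] = Y

Answer: R W Y G W Y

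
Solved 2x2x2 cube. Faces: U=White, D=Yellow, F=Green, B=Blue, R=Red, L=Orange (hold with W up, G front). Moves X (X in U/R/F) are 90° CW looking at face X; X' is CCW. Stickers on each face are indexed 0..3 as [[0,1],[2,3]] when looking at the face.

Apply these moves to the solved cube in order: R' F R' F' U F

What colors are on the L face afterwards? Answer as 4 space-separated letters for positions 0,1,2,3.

After move 1 (R'): R=RRRR U=WBWB F=GWGW D=YGYG B=YBYB
After move 2 (F): F=GGWW U=WBOO R=WRBR D=RRYG L=OYOG
After move 3 (R'): R=RRWB U=WYOY F=GBWO D=RGYW B=GBRB
After move 4 (F'): F=BOGW U=WYRW R=GRRB D=YGYW L=OYOO
After move 5 (U): U=RWWY F=GRGW R=GBRB B=OYRB L=BOOO
After move 6 (F): F=GGWR U=RWOO R=WBYB D=RGYW L=BYOG
Query: L face = BYOG

Answer: B Y O G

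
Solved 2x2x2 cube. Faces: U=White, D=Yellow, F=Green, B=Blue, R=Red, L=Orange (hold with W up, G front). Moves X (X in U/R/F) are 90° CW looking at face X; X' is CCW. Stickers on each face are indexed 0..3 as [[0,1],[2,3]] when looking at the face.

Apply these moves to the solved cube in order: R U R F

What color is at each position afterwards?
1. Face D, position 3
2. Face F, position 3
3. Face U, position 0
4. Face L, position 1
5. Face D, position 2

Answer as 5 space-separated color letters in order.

Answer: O B W Y Y

Derivation:
After move 1 (R): R=RRRR U=WGWG F=GYGY D=YBYB B=WBWB
After move 2 (U): U=WWGG F=RRGY R=WBRR B=OOWB L=GYOO
After move 3 (R): R=RWRB U=WRGY F=RBGB D=YWYO B=GOWB
After move 4 (F): F=GRBB U=WROY R=GWYB D=RRYO L=GYOW
Query 1: D[3] = O
Query 2: F[3] = B
Query 3: U[0] = W
Query 4: L[1] = Y
Query 5: D[2] = Y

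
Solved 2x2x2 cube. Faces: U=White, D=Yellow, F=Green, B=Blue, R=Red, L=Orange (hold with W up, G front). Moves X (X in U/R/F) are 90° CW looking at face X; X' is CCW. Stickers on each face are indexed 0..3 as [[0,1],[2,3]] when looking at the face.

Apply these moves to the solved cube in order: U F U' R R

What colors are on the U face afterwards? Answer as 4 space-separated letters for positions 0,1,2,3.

After move 1 (U): U=WWWW F=RRGG R=BBRR B=OOBB L=GGOO
After move 2 (F): F=GRGR U=WWOG R=WBWR D=RBYY L=GYOY
After move 3 (U'): U=WGWO F=GYGR R=GRWR B=WBBB L=OOOY
After move 4 (R): R=WGRR U=WYWR F=GBGY D=RBYW B=OBGB
After move 5 (R): R=RWRG U=WBWY F=GBGW D=RGYO B=RBYB
Query: U face = WBWY

Answer: W B W Y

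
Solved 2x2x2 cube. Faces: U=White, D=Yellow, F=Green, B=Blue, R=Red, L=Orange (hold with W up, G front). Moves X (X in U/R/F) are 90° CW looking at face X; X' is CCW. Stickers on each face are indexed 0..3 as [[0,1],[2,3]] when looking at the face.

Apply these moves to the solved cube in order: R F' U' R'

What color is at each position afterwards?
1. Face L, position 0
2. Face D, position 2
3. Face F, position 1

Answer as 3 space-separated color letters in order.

Answer: W Y R

Derivation:
After move 1 (R): R=RRRR U=WGWG F=GYGY D=YBYB B=WBWB
After move 2 (F'): F=YYGG U=WGRR R=BRYR D=OOYB L=OGOW
After move 3 (U'): U=GRWR F=OGGG R=YYYR B=BRWB L=WBOW
After move 4 (R'): R=YRYY U=GWWB F=ORGR D=OGYG B=BROB
Query 1: L[0] = W
Query 2: D[2] = Y
Query 3: F[1] = R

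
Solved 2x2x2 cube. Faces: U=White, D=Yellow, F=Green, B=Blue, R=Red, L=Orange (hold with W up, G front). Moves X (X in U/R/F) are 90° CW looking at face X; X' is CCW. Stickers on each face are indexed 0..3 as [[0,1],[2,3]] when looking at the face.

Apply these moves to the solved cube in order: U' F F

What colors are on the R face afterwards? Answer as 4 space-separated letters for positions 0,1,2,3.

After move 1 (U'): U=WWWW F=OOGG R=GGRR B=RRBB L=BBOO
After move 2 (F): F=GOGO U=WWOB R=WGWR D=RGYY L=BYOY
After move 3 (F): F=GGOO U=WWYY R=OGBR D=WWYY L=BROG
Query: R face = OGBR

Answer: O G B R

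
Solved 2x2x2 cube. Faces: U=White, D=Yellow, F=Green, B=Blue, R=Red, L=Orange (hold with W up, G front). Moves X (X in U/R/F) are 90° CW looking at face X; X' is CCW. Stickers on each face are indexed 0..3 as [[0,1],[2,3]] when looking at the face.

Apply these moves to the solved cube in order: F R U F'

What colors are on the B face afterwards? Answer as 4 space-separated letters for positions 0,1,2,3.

Answer: O Y W B

Derivation:
After move 1 (F): F=GGGG U=WWOO R=WRWR D=RRYY L=OYOY
After move 2 (R): R=WWRR U=WGOG F=GRGY D=RBYB B=OBWB
After move 3 (U): U=OWGG F=WWGY R=OBRR B=OYWB L=GROY
After move 4 (F'): F=WYWG U=OWOR R=BBRR D=RYYB L=GGOG
Query: B face = OYWB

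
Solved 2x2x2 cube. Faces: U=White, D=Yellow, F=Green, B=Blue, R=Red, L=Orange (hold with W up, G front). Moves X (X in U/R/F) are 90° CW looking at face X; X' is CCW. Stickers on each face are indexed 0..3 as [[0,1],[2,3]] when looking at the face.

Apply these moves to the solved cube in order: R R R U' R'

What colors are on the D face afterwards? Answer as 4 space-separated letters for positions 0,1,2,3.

After move 1 (R): R=RRRR U=WGWG F=GYGY D=YBYB B=WBWB
After move 2 (R): R=RRRR U=WYWY F=GBGB D=YWYW B=GBGB
After move 3 (R): R=RRRR U=WBWB F=GWGW D=YGYG B=YBYB
After move 4 (U'): U=BBWW F=OOGW R=GWRR B=RRYB L=YBOO
After move 5 (R'): R=WRGR U=BYWR F=OBGW D=YOYW B=GRGB
Query: D face = YOYW

Answer: Y O Y W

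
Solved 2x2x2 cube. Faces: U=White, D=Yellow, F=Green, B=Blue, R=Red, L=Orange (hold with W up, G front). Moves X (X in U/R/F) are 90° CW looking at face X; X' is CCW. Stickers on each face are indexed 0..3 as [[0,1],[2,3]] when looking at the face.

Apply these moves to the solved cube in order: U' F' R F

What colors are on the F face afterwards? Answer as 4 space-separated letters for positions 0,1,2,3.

After move 1 (U'): U=WWWW F=OOGG R=GGRR B=RRBB L=BBOO
After move 2 (F'): F=OGOG U=WWGR R=YGYR D=BOYY L=BWOW
After move 3 (R): R=YYRG U=WGGG F=OOOY D=BBYR B=RRWB
After move 4 (F): F=OOYO U=WGWW R=GYGG D=RYYR L=BBOB
Query: F face = OOYO

Answer: O O Y O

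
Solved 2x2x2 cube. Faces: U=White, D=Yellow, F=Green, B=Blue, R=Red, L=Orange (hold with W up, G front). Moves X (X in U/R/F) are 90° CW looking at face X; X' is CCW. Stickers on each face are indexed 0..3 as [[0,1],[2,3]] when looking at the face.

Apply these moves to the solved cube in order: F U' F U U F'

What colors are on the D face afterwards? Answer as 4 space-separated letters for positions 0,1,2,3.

Answer: G R Y Y

Derivation:
After move 1 (F): F=GGGG U=WWOO R=WRWR D=RRYY L=OYOY
After move 2 (U'): U=WOWO F=OYGG R=GGWR B=WRBB L=BBOY
After move 3 (F): F=GOGY U=WOYB R=WGOR D=WGYY L=BROR
After move 4 (U): U=YWBO F=WGGY R=WROR B=BRBB L=GOOR
After move 5 (U): U=BYOW F=WRGY R=BROR B=GOBB L=WGOR
After move 6 (F'): F=RYWG U=BYBO R=GRWR D=GRYY L=WWOO
Query: D face = GRYY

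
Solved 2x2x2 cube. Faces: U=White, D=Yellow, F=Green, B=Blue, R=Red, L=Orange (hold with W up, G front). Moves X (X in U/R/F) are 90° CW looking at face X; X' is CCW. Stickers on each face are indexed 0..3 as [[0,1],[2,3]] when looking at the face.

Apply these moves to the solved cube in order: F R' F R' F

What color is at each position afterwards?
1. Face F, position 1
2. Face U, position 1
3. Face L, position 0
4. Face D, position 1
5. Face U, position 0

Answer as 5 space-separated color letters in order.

Answer: G R O R W

Derivation:
After move 1 (F): F=GGGG U=WWOO R=WRWR D=RRYY L=OYOY
After move 2 (R'): R=RRWW U=WBOB F=GWGO D=RGYG B=YBRB
After move 3 (F): F=GGOW U=WBYY R=ORBW D=WRYG L=OROG
After move 4 (R'): R=RWOB U=WRYY F=GBOY D=WGYW B=GBRB
After move 5 (F): F=OGYB U=WRGR R=YWYB D=ORYW L=OWOG
Query 1: F[1] = G
Query 2: U[1] = R
Query 3: L[0] = O
Query 4: D[1] = R
Query 5: U[0] = W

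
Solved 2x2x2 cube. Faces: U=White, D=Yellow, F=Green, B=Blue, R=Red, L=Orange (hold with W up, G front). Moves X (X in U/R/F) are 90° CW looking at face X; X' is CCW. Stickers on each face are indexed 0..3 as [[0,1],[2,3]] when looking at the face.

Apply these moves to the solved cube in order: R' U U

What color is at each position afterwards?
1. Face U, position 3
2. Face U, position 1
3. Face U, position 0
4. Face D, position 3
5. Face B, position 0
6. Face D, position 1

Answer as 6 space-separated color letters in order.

After move 1 (R'): R=RRRR U=WBWB F=GWGW D=YGYG B=YBYB
After move 2 (U): U=WWBB F=RRGW R=YBRR B=OOYB L=GWOO
After move 3 (U): U=BWBW F=YBGW R=OORR B=GWYB L=RROO
Query 1: U[3] = W
Query 2: U[1] = W
Query 3: U[0] = B
Query 4: D[3] = G
Query 5: B[0] = G
Query 6: D[1] = G

Answer: W W B G G G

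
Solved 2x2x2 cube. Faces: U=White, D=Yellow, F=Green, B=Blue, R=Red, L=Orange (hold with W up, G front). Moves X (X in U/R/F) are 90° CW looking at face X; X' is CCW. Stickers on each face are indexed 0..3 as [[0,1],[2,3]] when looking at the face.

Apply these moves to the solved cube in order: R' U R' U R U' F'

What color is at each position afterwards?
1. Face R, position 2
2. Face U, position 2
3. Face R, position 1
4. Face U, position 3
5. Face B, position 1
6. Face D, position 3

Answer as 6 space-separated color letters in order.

Answer: Y B R R G G

Derivation:
After move 1 (R'): R=RRRR U=WBWB F=GWGW D=YGYG B=YBYB
After move 2 (U): U=WWBB F=RRGW R=YBRR B=OOYB L=GWOO
After move 3 (R'): R=BRYR U=WYBO F=RWGB D=YRYW B=GOGB
After move 4 (U): U=BWOY F=BRGB R=GOYR B=GWGB L=RWOO
After move 5 (R): R=YGRO U=BROB F=BRGW D=YGYG B=YWWB
After move 6 (U'): U=RBBO F=RWGW R=BRRO B=YGWB L=YWOO
After move 7 (F'): F=WWRG U=RBBR R=GRYO D=WOYG L=YOOB
Query 1: R[2] = Y
Query 2: U[2] = B
Query 3: R[1] = R
Query 4: U[3] = R
Query 5: B[1] = G
Query 6: D[3] = G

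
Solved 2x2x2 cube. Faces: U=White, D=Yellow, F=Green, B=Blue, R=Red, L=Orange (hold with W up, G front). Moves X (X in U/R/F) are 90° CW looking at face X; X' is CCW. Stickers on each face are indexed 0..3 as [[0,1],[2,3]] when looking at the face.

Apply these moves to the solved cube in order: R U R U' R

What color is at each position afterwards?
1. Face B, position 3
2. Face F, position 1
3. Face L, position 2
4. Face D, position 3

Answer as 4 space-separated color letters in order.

After move 1 (R): R=RRRR U=WGWG F=GYGY D=YBYB B=WBWB
After move 2 (U): U=WWGG F=RRGY R=WBRR B=OOWB L=GYOO
After move 3 (R): R=RWRB U=WRGY F=RBGB D=YWYO B=GOWB
After move 4 (U'): U=RYWG F=GYGB R=RBRB B=RWWB L=GOOO
After move 5 (R): R=RRBB U=RYWB F=GWGO D=YWYR B=GWYB
Query 1: B[3] = B
Query 2: F[1] = W
Query 3: L[2] = O
Query 4: D[3] = R

Answer: B W O R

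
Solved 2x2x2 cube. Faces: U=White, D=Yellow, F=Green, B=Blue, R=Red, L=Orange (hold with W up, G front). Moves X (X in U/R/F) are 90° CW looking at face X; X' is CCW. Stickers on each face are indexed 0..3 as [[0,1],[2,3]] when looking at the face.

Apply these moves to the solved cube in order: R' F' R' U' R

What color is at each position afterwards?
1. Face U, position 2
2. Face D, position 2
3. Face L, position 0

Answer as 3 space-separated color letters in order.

Answer: W Y G

Derivation:
After move 1 (R'): R=RRRR U=WBWB F=GWGW D=YGYG B=YBYB
After move 2 (F'): F=WWGG U=WBRR R=GRYR D=OOYG L=OBOW
After move 3 (R'): R=RRGY U=WYRY F=WBGR D=OWYG B=GBOB
After move 4 (U'): U=YYWR F=OBGR R=WBGY B=RROB L=GBOW
After move 5 (R): R=GWYB U=YBWR F=OWGG D=OOYR B=RRYB
Query 1: U[2] = W
Query 2: D[2] = Y
Query 3: L[0] = G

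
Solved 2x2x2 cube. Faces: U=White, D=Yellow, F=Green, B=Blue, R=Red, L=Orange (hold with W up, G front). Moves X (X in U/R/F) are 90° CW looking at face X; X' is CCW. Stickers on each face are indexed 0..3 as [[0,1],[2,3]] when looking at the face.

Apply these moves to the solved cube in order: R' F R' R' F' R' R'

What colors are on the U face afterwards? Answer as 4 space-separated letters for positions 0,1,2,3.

Answer: W G R O

Derivation:
After move 1 (R'): R=RRRR U=WBWB F=GWGW D=YGYG B=YBYB
After move 2 (F): F=GGWW U=WBOO R=WRBR D=RRYG L=OYOG
After move 3 (R'): R=RRWB U=WYOY F=GBWO D=RGYW B=GBRB
After move 4 (R'): R=RBRW U=WROG F=GYWY D=RBYO B=WBGB
After move 5 (F'): F=YYGW U=WRRR R=BBRW D=YGYO L=OGOO
After move 6 (R'): R=BWBR U=WGRW F=YRGR D=YYYW B=OBGB
After move 7 (R'): R=WRBB U=WGRO F=YGGW D=YRYR B=WBYB
Query: U face = WGRO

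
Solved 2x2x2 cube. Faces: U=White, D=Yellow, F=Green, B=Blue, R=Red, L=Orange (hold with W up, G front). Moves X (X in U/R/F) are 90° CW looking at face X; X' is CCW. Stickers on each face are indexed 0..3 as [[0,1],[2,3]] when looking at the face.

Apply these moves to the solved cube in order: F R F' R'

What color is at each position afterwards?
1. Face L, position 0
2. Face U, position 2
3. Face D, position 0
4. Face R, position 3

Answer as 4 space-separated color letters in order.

After move 1 (F): F=GGGG U=WWOO R=WRWR D=RRYY L=OYOY
After move 2 (R): R=WWRR U=WGOG F=GRGY D=RBYB B=OBWB
After move 3 (F'): F=RYGG U=WGWR R=BWRR D=YYYB L=OGOO
After move 4 (R'): R=WRBR U=WWWO F=RGGR D=YYYG B=BBYB
Query 1: L[0] = O
Query 2: U[2] = W
Query 3: D[0] = Y
Query 4: R[3] = R

Answer: O W Y R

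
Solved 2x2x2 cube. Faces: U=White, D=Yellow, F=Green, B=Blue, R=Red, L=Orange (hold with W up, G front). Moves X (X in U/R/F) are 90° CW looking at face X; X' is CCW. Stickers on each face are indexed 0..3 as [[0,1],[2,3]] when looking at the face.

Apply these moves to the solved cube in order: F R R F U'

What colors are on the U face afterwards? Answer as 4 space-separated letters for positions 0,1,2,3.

After move 1 (F): F=GGGG U=WWOO R=WRWR D=RRYY L=OYOY
After move 2 (R): R=WWRR U=WGOG F=GRGY D=RBYB B=OBWB
After move 3 (R): R=RWRW U=WROY F=GBGB D=RWYO B=GBGB
After move 4 (F): F=GGBB U=WRYY R=OWYW D=RRYO L=OROW
After move 5 (U'): U=RYWY F=ORBB R=GGYW B=OWGB L=GBOW
Query: U face = RYWY

Answer: R Y W Y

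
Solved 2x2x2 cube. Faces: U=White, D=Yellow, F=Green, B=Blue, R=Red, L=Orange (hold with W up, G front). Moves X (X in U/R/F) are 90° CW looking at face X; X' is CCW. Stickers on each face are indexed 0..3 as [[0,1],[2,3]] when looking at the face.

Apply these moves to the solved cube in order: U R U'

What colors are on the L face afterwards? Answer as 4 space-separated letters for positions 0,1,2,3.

Answer: W O O O

Derivation:
After move 1 (U): U=WWWW F=RRGG R=BBRR B=OOBB L=GGOO
After move 2 (R): R=RBRB U=WRWG F=RYGY D=YBYO B=WOWB
After move 3 (U'): U=RGWW F=GGGY R=RYRB B=RBWB L=WOOO
Query: L face = WOOO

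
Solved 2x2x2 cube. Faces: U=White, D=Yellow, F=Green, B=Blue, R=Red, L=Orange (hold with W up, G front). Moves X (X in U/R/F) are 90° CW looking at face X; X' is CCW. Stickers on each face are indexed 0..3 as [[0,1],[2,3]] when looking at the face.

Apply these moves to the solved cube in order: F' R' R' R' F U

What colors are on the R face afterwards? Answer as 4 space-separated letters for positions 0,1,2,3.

After move 1 (F'): F=GGGG U=WWRR R=YRYR D=OOYY L=OWOW
After move 2 (R'): R=RRYY U=WBRB F=GWGR D=OGYG B=YBOB
After move 3 (R'): R=RYRY U=WORY F=GBGB D=OWYR B=GBGB
After move 4 (R'): R=YYRR U=WGRG F=GOGY D=OBYB B=RBWB
After move 5 (F): F=GGYO U=WGWW R=RYGR D=RYYB L=OOOB
After move 6 (U): U=WWWG F=RYYO R=RBGR B=OOWB L=GGOB
Query: R face = RBGR

Answer: R B G R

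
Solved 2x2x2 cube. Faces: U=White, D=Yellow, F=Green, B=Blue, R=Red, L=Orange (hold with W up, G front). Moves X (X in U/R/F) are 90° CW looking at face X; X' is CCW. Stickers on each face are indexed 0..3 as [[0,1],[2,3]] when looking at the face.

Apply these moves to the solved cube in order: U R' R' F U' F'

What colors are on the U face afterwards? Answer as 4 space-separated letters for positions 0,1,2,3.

Answer: Y G G Y

Derivation:
After move 1 (U): U=WWWW F=RRGG R=BBRR B=OOBB L=GGOO
After move 2 (R'): R=BRBR U=WBWO F=RWGW D=YRYG B=YOYB
After move 3 (R'): R=RRBB U=WYWY F=RBGO D=YWYW B=GORB
After move 4 (F): F=GROB U=WYOG R=WRYB D=BRYW L=GYOW
After move 5 (U'): U=YGWO F=GYOB R=GRYB B=WRRB L=GOOW
After move 6 (F'): F=YBGO U=YGGY R=RRBB D=OWYW L=GOOW
Query: U face = YGGY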